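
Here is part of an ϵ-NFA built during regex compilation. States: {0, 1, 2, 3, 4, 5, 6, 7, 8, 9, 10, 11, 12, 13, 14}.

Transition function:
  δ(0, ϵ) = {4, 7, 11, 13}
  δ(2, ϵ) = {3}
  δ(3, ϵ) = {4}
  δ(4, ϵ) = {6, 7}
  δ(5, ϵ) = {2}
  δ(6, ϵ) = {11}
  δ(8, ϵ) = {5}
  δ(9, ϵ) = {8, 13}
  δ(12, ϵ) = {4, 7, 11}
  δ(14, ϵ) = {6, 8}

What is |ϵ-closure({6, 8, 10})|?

9

Start with {6, 8, 10}.
From 6 via ϵ: add 11.
From 8 via ϵ: add 5.
From 5 via ϵ: add 2.
From 2 via ϵ: add 3.
From 3 via ϵ: add 4.
From 4 via ϵ: add 7.
ϵ-closure = {2, 3, 4, 5, 6, 7, 8, 10, 11}, which has 9 states.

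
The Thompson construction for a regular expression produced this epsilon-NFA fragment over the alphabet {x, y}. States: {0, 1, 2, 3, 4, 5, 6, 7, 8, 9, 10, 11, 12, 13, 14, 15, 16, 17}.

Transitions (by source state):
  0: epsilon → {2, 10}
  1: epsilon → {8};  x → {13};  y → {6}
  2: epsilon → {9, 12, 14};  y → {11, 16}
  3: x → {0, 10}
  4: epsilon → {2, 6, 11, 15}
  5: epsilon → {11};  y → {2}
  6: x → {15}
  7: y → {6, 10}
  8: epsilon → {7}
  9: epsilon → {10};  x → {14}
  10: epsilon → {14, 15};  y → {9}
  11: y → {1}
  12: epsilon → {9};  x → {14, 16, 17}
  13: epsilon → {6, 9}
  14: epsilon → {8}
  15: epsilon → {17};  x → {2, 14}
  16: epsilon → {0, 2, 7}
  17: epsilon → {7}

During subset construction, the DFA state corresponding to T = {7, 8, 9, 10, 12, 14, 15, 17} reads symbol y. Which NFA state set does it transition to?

7 on y → {6, 10}.
10 on y → {9}.
No y-transition from 8, 9, 12, 14, 15, 17.
Union after reading y: {6, 9, 10}.
Now take the epsilon-closure:
From 10 via epsilon: add 14, 15.
From 14 via epsilon: add 8.
From 15 via epsilon: add 17.
From 8 via epsilon: add 7.
No new states can be added; the closed set is {6, 7, 8, 9, 10, 14, 15, 17}.

{6, 7, 8, 9, 10, 14, 15, 17}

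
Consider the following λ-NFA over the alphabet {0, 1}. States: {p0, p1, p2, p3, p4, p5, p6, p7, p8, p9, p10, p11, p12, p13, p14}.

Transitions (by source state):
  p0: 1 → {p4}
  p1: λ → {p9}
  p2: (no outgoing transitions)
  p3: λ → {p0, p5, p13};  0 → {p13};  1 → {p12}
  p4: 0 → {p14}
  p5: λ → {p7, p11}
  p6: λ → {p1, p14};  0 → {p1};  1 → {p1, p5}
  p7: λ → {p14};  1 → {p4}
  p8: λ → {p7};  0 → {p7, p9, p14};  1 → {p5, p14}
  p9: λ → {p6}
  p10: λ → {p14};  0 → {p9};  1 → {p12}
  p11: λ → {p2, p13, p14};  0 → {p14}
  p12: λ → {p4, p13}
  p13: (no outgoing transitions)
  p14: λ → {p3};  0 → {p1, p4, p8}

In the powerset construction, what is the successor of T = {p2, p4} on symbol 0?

p4 on 0 → {p14}.
No 0-transition from p2.
Union after reading 0: {p14}.
Now take the λ-closure:
From p14 via λ: add p3.
From p3 via λ: add p0, p5, p13.
From p5 via λ: add p7, p11.
From p11 via λ: add p2.
No new states can be added; the closed set is {p0, p2, p3, p5, p7, p11, p13, p14}.

{p0, p2, p3, p5, p7, p11, p13, p14}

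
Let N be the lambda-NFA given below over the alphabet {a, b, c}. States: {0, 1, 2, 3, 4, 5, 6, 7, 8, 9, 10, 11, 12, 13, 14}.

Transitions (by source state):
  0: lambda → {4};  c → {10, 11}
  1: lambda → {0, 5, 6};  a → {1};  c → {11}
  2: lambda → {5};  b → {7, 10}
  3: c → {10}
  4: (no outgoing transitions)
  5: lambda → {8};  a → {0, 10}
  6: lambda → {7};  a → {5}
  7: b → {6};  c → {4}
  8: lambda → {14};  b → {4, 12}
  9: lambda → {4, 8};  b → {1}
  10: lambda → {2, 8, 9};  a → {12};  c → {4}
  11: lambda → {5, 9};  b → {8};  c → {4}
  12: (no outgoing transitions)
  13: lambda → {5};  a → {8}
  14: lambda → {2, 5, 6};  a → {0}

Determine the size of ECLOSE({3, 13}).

8

Start with {3, 13}.
From 13 via lambda: add 5.
From 5 via lambda: add 8.
From 8 via lambda: add 14.
From 14 via lambda: add 2, 6.
From 6 via lambda: add 7.
lambda-closure = {2, 3, 5, 6, 7, 8, 13, 14}, which has 8 states.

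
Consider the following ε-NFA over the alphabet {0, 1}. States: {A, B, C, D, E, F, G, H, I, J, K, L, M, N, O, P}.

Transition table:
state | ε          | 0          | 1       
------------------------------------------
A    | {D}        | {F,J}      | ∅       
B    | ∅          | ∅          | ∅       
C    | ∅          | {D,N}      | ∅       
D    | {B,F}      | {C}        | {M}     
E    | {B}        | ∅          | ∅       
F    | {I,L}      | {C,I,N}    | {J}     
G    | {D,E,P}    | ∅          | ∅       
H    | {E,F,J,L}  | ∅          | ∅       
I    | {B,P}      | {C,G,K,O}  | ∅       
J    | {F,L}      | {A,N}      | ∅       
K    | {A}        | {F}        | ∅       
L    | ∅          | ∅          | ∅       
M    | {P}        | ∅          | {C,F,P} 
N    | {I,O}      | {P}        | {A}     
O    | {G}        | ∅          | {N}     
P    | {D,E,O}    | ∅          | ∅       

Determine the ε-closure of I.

{B, D, E, F, G, I, L, O, P}

Start with {I}.
From I via ε: add B, P.
From P via ε: add D, E, O.
From D via ε: add F.
From O via ε: add G.
From F via ε: add L.
No new states can be added; the closed set is {B, D, E, F, G, I, L, O, P}.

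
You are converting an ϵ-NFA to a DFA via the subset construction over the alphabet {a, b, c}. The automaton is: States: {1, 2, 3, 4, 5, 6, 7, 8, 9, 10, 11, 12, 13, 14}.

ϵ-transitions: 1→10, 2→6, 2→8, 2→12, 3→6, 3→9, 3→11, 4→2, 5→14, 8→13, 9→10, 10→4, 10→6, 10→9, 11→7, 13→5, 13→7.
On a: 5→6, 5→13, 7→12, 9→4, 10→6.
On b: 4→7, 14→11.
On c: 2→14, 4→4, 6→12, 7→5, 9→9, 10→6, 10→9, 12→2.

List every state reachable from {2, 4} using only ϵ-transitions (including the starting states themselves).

{2, 4, 5, 6, 7, 8, 12, 13, 14}

Start with {2, 4}.
From 2 via ϵ: add 6, 8, 12.
From 8 via ϵ: add 13.
From 13 via ϵ: add 5, 7.
From 5 via ϵ: add 14.
No new states can be added; the closed set is {2, 4, 5, 6, 7, 8, 12, 13, 14}.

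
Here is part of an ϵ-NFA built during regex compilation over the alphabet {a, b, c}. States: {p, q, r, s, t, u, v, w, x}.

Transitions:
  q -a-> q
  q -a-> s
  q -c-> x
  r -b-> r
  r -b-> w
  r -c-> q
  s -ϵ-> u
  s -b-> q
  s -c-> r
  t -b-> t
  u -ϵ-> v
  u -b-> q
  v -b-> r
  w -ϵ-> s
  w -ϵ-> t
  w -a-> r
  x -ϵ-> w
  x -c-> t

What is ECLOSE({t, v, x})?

Start with {t, v, x}.
From x via ϵ: add w.
From w via ϵ: add s.
From s via ϵ: add u.
No new states can be added; the closed set is {s, t, u, v, w, x}.

{s, t, u, v, w, x}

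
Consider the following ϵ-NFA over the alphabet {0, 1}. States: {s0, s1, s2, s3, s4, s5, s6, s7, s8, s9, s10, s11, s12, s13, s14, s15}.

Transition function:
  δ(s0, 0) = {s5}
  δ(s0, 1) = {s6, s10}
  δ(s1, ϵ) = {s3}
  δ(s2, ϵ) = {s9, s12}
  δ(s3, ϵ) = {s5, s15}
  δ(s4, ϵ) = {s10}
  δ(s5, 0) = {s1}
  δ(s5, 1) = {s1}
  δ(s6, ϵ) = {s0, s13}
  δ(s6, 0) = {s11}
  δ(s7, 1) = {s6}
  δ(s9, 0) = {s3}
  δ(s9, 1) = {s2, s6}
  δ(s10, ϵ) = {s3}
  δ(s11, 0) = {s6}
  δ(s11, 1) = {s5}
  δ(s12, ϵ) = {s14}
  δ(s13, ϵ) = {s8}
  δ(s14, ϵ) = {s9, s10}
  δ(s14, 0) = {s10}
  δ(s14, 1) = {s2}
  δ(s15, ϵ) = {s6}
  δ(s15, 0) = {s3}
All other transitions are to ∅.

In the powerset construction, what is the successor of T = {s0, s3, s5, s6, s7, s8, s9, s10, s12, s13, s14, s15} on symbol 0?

s0 on 0 → {s5}.
s5 on 0 → {s1}.
s6 on 0 → {s11}.
s9 on 0 → {s3}.
s14 on 0 → {s10}.
s15 on 0 → {s3}.
No 0-transition from s3, s7, s8, s10, s12, s13.
Union after reading 0: {s1, s3, s5, s10, s11}.
Now take the ϵ-closure:
From s3 via ϵ: add s15.
From s15 via ϵ: add s6.
From s6 via ϵ: add s0, s13.
From s13 via ϵ: add s8.
No new states can be added; the closed set is {s0, s1, s3, s5, s6, s8, s10, s11, s13, s15}.

{s0, s1, s3, s5, s6, s8, s10, s11, s13, s15}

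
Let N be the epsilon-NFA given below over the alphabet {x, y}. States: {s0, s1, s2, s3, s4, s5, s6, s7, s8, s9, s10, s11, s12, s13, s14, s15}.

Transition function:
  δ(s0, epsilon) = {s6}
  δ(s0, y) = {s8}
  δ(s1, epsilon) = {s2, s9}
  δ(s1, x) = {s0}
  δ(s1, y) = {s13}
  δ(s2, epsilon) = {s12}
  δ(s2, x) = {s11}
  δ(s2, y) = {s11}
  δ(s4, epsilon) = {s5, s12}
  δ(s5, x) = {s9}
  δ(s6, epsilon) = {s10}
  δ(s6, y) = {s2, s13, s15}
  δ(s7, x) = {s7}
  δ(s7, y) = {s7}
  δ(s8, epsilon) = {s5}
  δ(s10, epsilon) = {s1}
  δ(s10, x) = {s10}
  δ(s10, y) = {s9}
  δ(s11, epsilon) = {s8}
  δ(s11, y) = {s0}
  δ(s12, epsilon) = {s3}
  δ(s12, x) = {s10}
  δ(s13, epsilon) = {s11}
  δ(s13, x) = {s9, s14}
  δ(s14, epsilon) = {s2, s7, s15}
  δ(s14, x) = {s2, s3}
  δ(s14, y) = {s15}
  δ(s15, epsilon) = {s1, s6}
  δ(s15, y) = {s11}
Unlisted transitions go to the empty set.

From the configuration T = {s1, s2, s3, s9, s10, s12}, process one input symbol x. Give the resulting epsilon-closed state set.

{s0, s1, s2, s3, s5, s6, s8, s9, s10, s11, s12}

s1 on x → {s0}.
s2 on x → {s11}.
s10 on x → {s10}.
s12 on x → {s10}.
No x-transition from s3, s9.
Union after reading x: {s0, s10, s11}.
Now take the epsilon-closure:
From s0 via epsilon: add s6.
From s10 via epsilon: add s1.
From s11 via epsilon: add s8.
From s1 via epsilon: add s2, s9.
From s8 via epsilon: add s5.
From s2 via epsilon: add s12.
From s12 via epsilon: add s3.
No new states can be added; the closed set is {s0, s1, s2, s3, s5, s6, s8, s9, s10, s11, s12}.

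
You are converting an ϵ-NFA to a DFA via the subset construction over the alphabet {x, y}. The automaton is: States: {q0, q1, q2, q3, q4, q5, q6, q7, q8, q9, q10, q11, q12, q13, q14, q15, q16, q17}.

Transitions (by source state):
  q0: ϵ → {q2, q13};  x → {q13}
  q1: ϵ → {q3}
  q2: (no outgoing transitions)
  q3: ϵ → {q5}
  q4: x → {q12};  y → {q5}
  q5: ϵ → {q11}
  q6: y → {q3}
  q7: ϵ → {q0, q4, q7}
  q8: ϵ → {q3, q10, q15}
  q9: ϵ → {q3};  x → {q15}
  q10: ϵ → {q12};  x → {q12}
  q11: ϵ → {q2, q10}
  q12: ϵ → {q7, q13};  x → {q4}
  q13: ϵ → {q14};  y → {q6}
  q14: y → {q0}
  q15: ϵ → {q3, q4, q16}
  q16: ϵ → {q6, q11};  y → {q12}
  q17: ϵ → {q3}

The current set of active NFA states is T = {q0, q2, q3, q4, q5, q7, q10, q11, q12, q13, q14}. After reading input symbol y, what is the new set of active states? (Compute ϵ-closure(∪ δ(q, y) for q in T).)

{q0, q2, q4, q5, q6, q7, q10, q11, q12, q13, q14}

q4 on y → {q5}.
q13 on y → {q6}.
q14 on y → {q0}.
No y-transition from q0, q2, q3, q5, q7, q10, q11, q12.
Union after reading y: {q0, q5, q6}.
Now take the ϵ-closure:
From q0 via ϵ: add q2, q13.
From q5 via ϵ: add q11.
From q11 via ϵ: add q10.
From q13 via ϵ: add q14.
From q10 via ϵ: add q12.
From q12 via ϵ: add q7.
From q7 via ϵ: add q4.
No new states can be added; the closed set is {q0, q2, q4, q5, q6, q7, q10, q11, q12, q13, q14}.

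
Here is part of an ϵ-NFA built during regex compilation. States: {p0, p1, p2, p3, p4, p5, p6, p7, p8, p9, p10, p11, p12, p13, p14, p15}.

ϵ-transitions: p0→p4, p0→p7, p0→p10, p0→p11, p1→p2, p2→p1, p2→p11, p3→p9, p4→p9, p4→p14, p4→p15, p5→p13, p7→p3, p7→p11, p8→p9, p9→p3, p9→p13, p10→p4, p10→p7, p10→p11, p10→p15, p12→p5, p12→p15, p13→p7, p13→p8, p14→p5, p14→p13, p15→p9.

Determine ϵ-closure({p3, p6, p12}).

{p3, p5, p6, p7, p8, p9, p11, p12, p13, p15}

Start with {p3, p6, p12}.
From p3 via ϵ: add p9.
From p12 via ϵ: add p5, p15.
From p5 via ϵ: add p13.
From p13 via ϵ: add p7, p8.
From p7 via ϵ: add p11.
No new states can be added; the closed set is {p3, p5, p6, p7, p8, p9, p11, p12, p13, p15}.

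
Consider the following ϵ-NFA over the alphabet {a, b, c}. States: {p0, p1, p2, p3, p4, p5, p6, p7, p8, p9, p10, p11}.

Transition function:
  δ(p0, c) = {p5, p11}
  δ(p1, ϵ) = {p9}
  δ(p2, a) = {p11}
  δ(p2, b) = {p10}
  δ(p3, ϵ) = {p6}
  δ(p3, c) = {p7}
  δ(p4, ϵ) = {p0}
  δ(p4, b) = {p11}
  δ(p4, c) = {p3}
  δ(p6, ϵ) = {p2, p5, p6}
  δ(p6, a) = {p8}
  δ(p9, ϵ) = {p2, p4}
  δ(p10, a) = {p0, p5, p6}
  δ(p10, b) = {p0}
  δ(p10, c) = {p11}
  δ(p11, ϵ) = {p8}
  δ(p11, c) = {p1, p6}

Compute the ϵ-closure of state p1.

Start with {p1}.
From p1 via ϵ: add p9.
From p9 via ϵ: add p2, p4.
From p4 via ϵ: add p0.
No new states can be added; the closed set is {p0, p1, p2, p4, p9}.

{p0, p1, p2, p4, p9}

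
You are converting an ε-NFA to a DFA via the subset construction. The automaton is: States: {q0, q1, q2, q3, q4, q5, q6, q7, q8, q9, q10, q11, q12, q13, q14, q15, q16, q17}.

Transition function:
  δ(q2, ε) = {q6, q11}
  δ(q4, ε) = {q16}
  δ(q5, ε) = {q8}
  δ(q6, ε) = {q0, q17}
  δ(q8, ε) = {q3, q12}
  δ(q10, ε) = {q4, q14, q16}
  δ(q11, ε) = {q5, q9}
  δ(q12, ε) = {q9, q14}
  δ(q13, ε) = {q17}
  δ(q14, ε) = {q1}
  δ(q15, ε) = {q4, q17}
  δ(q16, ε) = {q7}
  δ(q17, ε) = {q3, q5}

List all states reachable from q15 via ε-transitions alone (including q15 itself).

Start with {q15}.
From q15 via ε: add q4, q17.
From q4 via ε: add q16.
From q17 via ε: add q3, q5.
From q5 via ε: add q8.
From q16 via ε: add q7.
From q8 via ε: add q12.
From q12 via ε: add q9, q14.
From q14 via ε: add q1.
No new states can be added; the closed set is {q1, q3, q4, q5, q7, q8, q9, q12, q14, q15, q16, q17}.

{q1, q3, q4, q5, q7, q8, q9, q12, q14, q15, q16, q17}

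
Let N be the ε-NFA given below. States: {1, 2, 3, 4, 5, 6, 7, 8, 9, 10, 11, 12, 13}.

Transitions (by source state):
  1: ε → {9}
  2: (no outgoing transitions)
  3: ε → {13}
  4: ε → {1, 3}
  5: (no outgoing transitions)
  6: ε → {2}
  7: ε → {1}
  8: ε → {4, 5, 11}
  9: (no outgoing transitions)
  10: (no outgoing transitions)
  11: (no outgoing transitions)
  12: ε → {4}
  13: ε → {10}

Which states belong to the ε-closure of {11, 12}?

{1, 3, 4, 9, 10, 11, 12, 13}

Start with {11, 12}.
From 12 via ε: add 4.
From 4 via ε: add 1, 3.
From 1 via ε: add 9.
From 3 via ε: add 13.
From 13 via ε: add 10.
No new states can be added; the closed set is {1, 3, 4, 9, 10, 11, 12, 13}.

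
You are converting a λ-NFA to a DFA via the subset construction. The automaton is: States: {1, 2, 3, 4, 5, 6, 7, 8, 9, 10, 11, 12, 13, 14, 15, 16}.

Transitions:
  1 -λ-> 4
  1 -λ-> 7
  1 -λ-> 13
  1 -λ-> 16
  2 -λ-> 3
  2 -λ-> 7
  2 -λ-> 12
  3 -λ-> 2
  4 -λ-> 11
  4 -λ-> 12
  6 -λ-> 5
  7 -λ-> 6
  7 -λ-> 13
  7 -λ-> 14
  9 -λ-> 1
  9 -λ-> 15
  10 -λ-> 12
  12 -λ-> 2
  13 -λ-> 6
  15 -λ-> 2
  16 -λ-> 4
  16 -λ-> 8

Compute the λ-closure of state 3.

{2, 3, 5, 6, 7, 12, 13, 14}

Start with {3}.
From 3 via λ: add 2.
From 2 via λ: add 7, 12.
From 7 via λ: add 6, 13, 14.
From 6 via λ: add 5.
No new states can be added; the closed set is {2, 3, 5, 6, 7, 12, 13, 14}.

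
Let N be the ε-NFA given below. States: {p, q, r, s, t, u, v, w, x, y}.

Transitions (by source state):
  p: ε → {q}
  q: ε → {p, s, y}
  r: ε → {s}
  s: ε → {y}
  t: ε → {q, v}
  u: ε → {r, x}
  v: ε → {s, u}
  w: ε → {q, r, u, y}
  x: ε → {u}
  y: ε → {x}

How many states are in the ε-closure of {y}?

Start with {y}.
From y via ε: add x.
From x via ε: add u.
From u via ε: add r.
From r via ε: add s.
ε-closure = {r, s, u, x, y}, which has 5 states.

5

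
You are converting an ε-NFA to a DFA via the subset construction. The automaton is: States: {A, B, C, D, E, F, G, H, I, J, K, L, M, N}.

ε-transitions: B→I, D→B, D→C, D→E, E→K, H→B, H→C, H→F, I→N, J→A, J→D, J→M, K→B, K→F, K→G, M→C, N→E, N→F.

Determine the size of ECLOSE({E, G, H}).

Start with {E, G, H}.
From E via ε: add K.
From H via ε: add B, C, F.
From B via ε: add I.
From I via ε: add N.
ε-closure = {B, C, E, F, G, H, I, K, N}, which has 9 states.

9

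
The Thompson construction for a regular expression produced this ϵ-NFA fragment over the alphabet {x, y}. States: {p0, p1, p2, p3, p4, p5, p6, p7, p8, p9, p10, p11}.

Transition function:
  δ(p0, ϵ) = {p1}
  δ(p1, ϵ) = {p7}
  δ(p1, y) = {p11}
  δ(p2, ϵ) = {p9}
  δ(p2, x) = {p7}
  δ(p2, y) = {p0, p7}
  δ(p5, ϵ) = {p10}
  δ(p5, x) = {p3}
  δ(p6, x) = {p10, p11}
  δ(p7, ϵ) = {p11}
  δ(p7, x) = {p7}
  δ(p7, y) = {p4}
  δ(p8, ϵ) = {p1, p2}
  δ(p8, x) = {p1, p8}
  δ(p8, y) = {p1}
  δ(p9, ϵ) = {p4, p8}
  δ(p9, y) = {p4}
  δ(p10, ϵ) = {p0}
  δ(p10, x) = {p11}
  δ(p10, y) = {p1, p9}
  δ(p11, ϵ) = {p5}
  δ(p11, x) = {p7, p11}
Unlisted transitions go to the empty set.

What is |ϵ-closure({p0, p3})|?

Start with {p0, p3}.
From p0 via ϵ: add p1.
From p1 via ϵ: add p7.
From p7 via ϵ: add p11.
From p11 via ϵ: add p5.
From p5 via ϵ: add p10.
ϵ-closure = {p0, p1, p3, p5, p7, p10, p11}, which has 7 states.

7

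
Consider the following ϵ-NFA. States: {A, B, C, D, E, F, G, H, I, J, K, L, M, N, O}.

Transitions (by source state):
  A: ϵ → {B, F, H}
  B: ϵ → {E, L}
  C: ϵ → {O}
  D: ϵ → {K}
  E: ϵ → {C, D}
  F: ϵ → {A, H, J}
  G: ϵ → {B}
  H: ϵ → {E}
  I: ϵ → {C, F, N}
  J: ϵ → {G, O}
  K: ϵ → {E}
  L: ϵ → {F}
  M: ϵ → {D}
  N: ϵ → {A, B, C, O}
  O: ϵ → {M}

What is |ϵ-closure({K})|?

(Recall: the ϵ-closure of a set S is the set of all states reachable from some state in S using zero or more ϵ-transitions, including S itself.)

Start with {K}.
From K via ϵ: add E.
From E via ϵ: add C, D.
From C via ϵ: add O.
From O via ϵ: add M.
ϵ-closure = {C, D, E, K, M, O}, which has 6 states.

6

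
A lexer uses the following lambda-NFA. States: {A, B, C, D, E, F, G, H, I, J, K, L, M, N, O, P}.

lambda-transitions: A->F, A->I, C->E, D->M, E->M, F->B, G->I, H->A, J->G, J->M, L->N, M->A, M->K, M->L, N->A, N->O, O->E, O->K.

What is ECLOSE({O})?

{A, B, E, F, I, K, L, M, N, O}

Start with {O}.
From O via lambda: add E, K.
From E via lambda: add M.
From M via lambda: add A, L.
From A via lambda: add F, I.
From L via lambda: add N.
From F via lambda: add B.
No new states can be added; the closed set is {A, B, E, F, I, K, L, M, N, O}.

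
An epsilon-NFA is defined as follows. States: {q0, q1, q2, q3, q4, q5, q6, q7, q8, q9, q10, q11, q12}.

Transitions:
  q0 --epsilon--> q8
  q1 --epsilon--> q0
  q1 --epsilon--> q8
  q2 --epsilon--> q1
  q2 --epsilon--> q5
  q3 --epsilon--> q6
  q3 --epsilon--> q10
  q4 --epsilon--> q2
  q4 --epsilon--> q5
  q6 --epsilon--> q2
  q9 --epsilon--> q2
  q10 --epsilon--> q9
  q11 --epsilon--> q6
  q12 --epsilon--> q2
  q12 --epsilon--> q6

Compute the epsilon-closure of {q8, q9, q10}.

Start with {q8, q9, q10}.
From q9 via epsilon: add q2.
From q2 via epsilon: add q1, q5.
From q1 via epsilon: add q0.
No new states can be added; the closed set is {q0, q1, q2, q5, q8, q9, q10}.

{q0, q1, q2, q5, q8, q9, q10}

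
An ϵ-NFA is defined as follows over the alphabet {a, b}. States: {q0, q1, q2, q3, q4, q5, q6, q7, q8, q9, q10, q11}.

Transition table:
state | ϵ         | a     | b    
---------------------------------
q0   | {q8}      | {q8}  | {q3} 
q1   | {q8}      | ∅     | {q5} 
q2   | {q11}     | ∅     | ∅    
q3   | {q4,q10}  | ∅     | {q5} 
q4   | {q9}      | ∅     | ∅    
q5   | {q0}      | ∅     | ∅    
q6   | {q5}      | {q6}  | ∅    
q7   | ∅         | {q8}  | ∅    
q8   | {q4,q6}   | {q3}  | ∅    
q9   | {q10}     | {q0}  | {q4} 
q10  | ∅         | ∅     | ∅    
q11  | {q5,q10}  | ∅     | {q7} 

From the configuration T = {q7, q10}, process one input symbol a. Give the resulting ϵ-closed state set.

{q0, q4, q5, q6, q8, q9, q10}

q7 on a → {q8}.
No a-transition from q10.
Union after reading a: {q8}.
Now take the ϵ-closure:
From q8 via ϵ: add q4, q6.
From q4 via ϵ: add q9.
From q6 via ϵ: add q5.
From q5 via ϵ: add q0.
From q9 via ϵ: add q10.
No new states can be added; the closed set is {q0, q4, q5, q6, q8, q9, q10}.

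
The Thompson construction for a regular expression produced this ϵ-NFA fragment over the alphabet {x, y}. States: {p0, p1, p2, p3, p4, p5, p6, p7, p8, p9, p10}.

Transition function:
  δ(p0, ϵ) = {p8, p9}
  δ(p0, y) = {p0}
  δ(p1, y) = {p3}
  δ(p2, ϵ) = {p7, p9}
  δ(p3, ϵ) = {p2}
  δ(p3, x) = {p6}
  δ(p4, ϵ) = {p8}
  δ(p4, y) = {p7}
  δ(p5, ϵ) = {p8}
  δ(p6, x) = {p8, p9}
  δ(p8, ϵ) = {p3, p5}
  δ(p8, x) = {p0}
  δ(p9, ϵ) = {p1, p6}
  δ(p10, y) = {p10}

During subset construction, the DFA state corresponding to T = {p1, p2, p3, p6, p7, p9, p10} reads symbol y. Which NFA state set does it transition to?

p1 on y → {p3}.
p10 on y → {p10}.
No y-transition from p2, p3, p6, p7, p9.
Union after reading y: {p3, p10}.
Now take the ϵ-closure:
From p3 via ϵ: add p2.
From p2 via ϵ: add p7, p9.
From p9 via ϵ: add p1, p6.
No new states can be added; the closed set is {p1, p2, p3, p6, p7, p9, p10}.

{p1, p2, p3, p6, p7, p9, p10}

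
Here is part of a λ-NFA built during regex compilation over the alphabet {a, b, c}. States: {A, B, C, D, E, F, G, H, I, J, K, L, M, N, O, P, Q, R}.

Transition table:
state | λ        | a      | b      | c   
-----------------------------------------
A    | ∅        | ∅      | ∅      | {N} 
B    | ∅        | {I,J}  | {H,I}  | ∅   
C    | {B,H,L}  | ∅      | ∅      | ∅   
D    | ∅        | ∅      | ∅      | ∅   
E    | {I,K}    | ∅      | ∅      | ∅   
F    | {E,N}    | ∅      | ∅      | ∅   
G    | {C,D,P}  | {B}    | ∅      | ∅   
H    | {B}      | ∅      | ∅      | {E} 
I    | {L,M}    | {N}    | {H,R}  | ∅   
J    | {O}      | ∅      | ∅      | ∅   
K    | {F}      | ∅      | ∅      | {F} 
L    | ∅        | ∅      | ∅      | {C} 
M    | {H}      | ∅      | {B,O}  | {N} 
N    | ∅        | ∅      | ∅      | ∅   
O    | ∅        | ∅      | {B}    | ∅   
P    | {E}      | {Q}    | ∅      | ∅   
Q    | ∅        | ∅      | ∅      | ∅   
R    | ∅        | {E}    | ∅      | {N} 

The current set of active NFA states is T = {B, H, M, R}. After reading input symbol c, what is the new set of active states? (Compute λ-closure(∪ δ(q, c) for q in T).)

{B, E, F, H, I, K, L, M, N}

H on c → {E}.
M on c → {N}.
R on c → {N}.
No c-transition from B.
Union after reading c: {E, N}.
Now take the λ-closure:
From E via λ: add I, K.
From I via λ: add L, M.
From K via λ: add F.
From M via λ: add H.
From H via λ: add B.
No new states can be added; the closed set is {B, E, F, H, I, K, L, M, N}.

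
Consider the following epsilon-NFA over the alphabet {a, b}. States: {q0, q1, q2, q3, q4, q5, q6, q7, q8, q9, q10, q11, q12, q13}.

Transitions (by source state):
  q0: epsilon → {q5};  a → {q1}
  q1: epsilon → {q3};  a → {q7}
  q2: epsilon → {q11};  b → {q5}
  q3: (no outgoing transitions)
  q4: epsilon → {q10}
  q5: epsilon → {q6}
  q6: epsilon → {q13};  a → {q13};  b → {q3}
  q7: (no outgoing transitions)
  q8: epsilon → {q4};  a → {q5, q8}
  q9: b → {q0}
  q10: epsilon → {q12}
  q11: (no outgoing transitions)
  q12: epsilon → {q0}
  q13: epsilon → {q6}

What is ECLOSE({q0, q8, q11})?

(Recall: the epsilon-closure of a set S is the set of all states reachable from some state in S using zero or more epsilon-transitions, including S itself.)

{q0, q4, q5, q6, q8, q10, q11, q12, q13}

Start with {q0, q8, q11}.
From q0 via epsilon: add q5.
From q8 via epsilon: add q4.
From q4 via epsilon: add q10.
From q5 via epsilon: add q6.
From q6 via epsilon: add q13.
From q10 via epsilon: add q12.
No new states can be added; the closed set is {q0, q4, q5, q6, q8, q10, q11, q12, q13}.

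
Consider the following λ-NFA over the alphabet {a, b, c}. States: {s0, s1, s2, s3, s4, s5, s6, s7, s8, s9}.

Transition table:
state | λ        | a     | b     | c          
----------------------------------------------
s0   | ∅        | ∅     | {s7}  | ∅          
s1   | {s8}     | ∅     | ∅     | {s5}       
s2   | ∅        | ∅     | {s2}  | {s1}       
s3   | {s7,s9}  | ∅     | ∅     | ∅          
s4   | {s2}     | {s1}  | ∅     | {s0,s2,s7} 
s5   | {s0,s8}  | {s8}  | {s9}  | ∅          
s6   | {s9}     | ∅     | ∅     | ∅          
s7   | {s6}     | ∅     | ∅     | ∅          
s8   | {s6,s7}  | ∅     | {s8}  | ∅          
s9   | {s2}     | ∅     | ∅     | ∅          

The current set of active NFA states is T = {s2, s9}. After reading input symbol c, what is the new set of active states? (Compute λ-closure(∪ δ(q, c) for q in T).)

{s1, s2, s6, s7, s8, s9}

s2 on c → {s1}.
No c-transition from s9.
Union after reading c: {s1}.
Now take the λ-closure:
From s1 via λ: add s8.
From s8 via λ: add s6, s7.
From s6 via λ: add s9.
From s9 via λ: add s2.
No new states can be added; the closed set is {s1, s2, s6, s7, s8, s9}.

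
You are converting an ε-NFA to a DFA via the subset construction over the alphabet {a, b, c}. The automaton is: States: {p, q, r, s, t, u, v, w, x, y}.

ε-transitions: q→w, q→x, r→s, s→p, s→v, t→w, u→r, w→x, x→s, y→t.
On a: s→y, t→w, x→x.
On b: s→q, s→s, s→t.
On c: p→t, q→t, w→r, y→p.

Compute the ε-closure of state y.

Start with {y}.
From y via ε: add t.
From t via ε: add w.
From w via ε: add x.
From x via ε: add s.
From s via ε: add p, v.
No new states can be added; the closed set is {p, s, t, v, w, x, y}.

{p, s, t, v, w, x, y}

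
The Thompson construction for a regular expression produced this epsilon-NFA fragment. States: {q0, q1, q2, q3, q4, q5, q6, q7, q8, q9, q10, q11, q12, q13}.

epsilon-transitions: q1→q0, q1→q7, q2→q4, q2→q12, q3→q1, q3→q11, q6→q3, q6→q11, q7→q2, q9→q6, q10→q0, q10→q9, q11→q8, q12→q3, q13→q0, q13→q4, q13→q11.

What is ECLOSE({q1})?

{q0, q1, q2, q3, q4, q7, q8, q11, q12}

Start with {q1}.
From q1 via epsilon: add q0, q7.
From q7 via epsilon: add q2.
From q2 via epsilon: add q4, q12.
From q12 via epsilon: add q3.
From q3 via epsilon: add q11.
From q11 via epsilon: add q8.
No new states can be added; the closed set is {q0, q1, q2, q3, q4, q7, q8, q11, q12}.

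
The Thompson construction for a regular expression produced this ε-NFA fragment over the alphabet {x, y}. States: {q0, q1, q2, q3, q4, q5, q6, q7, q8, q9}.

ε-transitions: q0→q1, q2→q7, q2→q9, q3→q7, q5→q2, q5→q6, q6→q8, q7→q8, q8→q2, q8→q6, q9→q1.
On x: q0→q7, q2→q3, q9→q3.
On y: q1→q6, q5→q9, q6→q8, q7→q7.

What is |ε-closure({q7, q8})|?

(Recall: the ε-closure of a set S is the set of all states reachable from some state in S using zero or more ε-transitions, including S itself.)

6

Start with {q7, q8}.
From q8 via ε: add q2, q6.
From q2 via ε: add q9.
From q9 via ε: add q1.
ε-closure = {q1, q2, q6, q7, q8, q9}, which has 6 states.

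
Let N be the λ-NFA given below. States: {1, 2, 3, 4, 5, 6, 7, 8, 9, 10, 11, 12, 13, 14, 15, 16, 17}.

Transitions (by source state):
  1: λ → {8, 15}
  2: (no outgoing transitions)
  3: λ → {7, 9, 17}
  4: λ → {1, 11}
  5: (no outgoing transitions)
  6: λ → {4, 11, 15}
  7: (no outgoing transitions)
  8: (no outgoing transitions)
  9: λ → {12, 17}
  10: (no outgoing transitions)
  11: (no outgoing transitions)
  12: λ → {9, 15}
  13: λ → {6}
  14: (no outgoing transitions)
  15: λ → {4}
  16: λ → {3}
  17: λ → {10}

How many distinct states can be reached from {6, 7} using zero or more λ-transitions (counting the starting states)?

Start with {6, 7}.
From 6 via λ: add 4, 11, 15.
From 4 via λ: add 1.
From 1 via λ: add 8.
λ-closure = {1, 4, 6, 7, 8, 11, 15}, which has 7 states.

7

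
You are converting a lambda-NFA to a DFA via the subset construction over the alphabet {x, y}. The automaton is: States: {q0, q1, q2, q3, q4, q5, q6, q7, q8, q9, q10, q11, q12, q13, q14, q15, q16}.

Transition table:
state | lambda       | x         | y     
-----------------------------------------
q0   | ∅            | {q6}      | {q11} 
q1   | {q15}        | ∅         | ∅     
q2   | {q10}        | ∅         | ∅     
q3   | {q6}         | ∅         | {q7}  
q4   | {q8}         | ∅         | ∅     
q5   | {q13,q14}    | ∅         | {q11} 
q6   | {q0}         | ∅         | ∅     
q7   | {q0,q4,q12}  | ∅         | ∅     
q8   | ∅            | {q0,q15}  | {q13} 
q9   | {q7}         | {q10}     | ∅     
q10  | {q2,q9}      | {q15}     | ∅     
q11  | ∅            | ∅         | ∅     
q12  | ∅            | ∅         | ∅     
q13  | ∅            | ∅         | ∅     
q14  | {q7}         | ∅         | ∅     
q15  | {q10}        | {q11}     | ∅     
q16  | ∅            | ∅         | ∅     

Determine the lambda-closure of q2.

{q0, q2, q4, q7, q8, q9, q10, q12}

Start with {q2}.
From q2 via lambda: add q10.
From q10 via lambda: add q9.
From q9 via lambda: add q7.
From q7 via lambda: add q0, q4, q12.
From q4 via lambda: add q8.
No new states can be added; the closed set is {q0, q2, q4, q7, q8, q9, q10, q12}.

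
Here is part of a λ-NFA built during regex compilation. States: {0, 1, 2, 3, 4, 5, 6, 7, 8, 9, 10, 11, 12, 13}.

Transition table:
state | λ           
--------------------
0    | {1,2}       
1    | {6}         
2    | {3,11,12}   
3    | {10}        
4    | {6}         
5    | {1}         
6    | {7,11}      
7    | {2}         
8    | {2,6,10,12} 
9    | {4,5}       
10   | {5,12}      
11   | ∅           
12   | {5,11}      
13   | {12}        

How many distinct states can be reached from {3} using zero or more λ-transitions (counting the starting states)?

Start with {3}.
From 3 via λ: add 10.
From 10 via λ: add 5, 12.
From 5 via λ: add 1.
From 12 via λ: add 11.
From 1 via λ: add 6.
From 6 via λ: add 7.
From 7 via λ: add 2.
λ-closure = {1, 2, 3, 5, 6, 7, 10, 11, 12}, which has 9 states.

9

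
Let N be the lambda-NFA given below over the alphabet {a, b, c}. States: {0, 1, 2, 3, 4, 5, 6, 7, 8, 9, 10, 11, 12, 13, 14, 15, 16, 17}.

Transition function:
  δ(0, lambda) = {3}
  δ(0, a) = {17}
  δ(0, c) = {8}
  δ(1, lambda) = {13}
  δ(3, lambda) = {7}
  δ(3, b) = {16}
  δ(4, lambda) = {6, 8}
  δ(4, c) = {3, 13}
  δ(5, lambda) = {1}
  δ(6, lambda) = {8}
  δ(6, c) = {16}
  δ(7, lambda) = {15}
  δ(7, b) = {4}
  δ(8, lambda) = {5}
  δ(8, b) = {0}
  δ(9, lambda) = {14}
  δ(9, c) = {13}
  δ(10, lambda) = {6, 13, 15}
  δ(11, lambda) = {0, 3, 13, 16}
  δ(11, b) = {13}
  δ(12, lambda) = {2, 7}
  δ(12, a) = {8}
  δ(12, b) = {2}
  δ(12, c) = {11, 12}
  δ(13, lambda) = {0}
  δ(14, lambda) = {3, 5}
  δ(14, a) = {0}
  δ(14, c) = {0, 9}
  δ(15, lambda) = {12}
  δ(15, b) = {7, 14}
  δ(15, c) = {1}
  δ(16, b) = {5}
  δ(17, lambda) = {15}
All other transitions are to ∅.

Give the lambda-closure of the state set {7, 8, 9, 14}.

Start with {7, 8, 9, 14}.
From 7 via lambda: add 15.
From 8 via lambda: add 5.
From 14 via lambda: add 3.
From 5 via lambda: add 1.
From 15 via lambda: add 12.
From 1 via lambda: add 13.
From 12 via lambda: add 2.
From 13 via lambda: add 0.
No new states can be added; the closed set is {0, 1, 2, 3, 5, 7, 8, 9, 12, 13, 14, 15}.

{0, 1, 2, 3, 5, 7, 8, 9, 12, 13, 14, 15}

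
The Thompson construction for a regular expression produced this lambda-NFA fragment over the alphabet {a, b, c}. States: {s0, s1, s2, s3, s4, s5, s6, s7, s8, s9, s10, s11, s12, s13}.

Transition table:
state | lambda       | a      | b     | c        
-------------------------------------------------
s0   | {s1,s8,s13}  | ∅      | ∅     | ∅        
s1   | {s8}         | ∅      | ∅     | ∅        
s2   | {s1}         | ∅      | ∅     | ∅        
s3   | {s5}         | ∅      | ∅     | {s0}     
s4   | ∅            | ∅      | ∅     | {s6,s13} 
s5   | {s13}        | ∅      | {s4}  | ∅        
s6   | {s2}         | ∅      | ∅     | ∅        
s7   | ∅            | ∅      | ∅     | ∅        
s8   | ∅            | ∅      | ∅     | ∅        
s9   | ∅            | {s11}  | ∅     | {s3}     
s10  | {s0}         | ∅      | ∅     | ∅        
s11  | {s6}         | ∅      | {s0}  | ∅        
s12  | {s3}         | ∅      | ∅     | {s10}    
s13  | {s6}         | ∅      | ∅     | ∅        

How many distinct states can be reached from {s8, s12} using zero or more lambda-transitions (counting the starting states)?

Start with {s8, s12}.
From s12 via lambda: add s3.
From s3 via lambda: add s5.
From s5 via lambda: add s13.
From s13 via lambda: add s6.
From s6 via lambda: add s2.
From s2 via lambda: add s1.
lambda-closure = {s1, s2, s3, s5, s6, s8, s12, s13}, which has 8 states.

8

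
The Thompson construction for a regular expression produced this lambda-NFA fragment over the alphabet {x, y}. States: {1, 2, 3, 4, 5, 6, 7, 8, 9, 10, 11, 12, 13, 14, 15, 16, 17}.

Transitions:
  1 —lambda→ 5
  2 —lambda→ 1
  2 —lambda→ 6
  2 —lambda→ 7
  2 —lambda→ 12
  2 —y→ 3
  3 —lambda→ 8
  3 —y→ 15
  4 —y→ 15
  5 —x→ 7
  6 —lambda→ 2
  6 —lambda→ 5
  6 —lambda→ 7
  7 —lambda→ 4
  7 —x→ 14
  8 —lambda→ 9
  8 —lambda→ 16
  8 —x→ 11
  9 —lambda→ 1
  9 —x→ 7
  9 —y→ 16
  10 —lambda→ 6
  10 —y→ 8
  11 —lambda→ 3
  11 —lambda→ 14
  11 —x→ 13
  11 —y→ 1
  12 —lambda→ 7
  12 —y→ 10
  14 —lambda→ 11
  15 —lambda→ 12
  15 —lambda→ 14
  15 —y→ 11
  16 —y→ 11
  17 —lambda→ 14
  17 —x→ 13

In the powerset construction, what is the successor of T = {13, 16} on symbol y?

{1, 3, 5, 8, 9, 11, 14, 16}

16 on y → {11}.
No y-transition from 13.
Union after reading y: {11}.
Now take the lambda-closure:
From 11 via lambda: add 3, 14.
From 3 via lambda: add 8.
From 8 via lambda: add 9, 16.
From 9 via lambda: add 1.
From 1 via lambda: add 5.
No new states can be added; the closed set is {1, 3, 5, 8, 9, 11, 14, 16}.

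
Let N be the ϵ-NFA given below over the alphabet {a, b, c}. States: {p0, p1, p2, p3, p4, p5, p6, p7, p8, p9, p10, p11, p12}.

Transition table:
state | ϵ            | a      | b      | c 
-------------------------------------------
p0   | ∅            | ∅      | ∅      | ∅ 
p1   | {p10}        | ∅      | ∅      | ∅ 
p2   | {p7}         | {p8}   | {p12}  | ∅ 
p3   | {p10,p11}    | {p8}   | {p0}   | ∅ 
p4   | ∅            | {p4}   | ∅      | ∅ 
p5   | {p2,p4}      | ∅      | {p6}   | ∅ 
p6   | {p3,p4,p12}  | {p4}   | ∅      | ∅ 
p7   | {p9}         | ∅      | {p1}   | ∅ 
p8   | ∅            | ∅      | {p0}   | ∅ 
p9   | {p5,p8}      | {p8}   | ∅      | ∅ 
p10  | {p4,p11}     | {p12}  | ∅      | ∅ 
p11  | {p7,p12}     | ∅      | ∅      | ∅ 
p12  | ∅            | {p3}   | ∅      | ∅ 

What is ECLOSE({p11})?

{p2, p4, p5, p7, p8, p9, p11, p12}

Start with {p11}.
From p11 via ϵ: add p7, p12.
From p7 via ϵ: add p9.
From p9 via ϵ: add p5, p8.
From p5 via ϵ: add p2, p4.
No new states can be added; the closed set is {p2, p4, p5, p7, p8, p9, p11, p12}.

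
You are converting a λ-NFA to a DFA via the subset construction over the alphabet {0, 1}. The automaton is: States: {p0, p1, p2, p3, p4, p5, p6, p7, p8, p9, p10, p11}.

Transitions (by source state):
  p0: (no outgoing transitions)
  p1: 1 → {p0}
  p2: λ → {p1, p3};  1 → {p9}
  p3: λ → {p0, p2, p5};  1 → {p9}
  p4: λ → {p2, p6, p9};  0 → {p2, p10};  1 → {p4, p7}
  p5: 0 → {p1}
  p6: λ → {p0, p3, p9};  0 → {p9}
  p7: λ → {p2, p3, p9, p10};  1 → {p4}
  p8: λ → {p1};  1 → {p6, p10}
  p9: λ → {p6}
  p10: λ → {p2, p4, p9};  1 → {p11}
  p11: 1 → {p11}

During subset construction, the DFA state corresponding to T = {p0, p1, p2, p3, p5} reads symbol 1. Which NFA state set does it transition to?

{p0, p1, p2, p3, p5, p6, p9}

p1 on 1 → {p0}.
p2 on 1 → {p9}.
p3 on 1 → {p9}.
No 1-transition from p0, p5.
Union after reading 1: {p0, p9}.
Now take the λ-closure:
From p9 via λ: add p6.
From p6 via λ: add p3.
From p3 via λ: add p2, p5.
From p2 via λ: add p1.
No new states can be added; the closed set is {p0, p1, p2, p3, p5, p6, p9}.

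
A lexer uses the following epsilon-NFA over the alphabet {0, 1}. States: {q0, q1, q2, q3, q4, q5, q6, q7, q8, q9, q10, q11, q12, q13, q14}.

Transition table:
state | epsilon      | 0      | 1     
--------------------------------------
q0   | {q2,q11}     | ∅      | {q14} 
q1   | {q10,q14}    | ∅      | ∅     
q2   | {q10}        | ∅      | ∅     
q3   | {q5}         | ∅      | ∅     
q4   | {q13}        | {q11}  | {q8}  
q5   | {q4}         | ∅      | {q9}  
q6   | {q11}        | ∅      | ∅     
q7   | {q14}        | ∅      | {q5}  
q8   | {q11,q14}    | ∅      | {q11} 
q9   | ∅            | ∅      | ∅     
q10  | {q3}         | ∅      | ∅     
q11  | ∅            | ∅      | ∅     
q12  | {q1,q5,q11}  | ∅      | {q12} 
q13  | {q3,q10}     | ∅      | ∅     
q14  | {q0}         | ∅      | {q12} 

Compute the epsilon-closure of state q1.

Start with {q1}.
From q1 via epsilon: add q10, q14.
From q10 via epsilon: add q3.
From q14 via epsilon: add q0.
From q0 via epsilon: add q2, q11.
From q3 via epsilon: add q5.
From q5 via epsilon: add q4.
From q4 via epsilon: add q13.
No new states can be added; the closed set is {q0, q1, q2, q3, q4, q5, q10, q11, q13, q14}.

{q0, q1, q2, q3, q4, q5, q10, q11, q13, q14}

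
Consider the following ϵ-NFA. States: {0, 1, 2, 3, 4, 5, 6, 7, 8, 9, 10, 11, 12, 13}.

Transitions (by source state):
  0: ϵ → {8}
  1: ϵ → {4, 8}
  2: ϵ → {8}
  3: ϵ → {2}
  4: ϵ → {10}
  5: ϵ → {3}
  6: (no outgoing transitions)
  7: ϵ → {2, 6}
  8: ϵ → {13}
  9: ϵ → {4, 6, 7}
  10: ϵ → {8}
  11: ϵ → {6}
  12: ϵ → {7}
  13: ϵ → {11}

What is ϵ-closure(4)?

Start with {4}.
From 4 via ϵ: add 10.
From 10 via ϵ: add 8.
From 8 via ϵ: add 13.
From 13 via ϵ: add 11.
From 11 via ϵ: add 6.
No new states can be added; the closed set is {4, 6, 8, 10, 11, 13}.

{4, 6, 8, 10, 11, 13}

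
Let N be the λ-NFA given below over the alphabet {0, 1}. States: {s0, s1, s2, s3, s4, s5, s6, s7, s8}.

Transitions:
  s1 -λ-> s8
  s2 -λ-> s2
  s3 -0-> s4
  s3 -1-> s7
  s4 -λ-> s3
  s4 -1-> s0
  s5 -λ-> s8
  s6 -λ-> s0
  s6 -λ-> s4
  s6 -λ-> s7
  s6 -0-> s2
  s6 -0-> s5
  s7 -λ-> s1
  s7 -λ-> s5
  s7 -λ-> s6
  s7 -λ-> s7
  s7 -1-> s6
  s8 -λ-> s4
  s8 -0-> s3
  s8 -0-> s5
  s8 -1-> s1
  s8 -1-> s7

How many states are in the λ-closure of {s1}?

Start with {s1}.
From s1 via λ: add s8.
From s8 via λ: add s4.
From s4 via λ: add s3.
λ-closure = {s1, s3, s4, s8}, which has 4 states.

4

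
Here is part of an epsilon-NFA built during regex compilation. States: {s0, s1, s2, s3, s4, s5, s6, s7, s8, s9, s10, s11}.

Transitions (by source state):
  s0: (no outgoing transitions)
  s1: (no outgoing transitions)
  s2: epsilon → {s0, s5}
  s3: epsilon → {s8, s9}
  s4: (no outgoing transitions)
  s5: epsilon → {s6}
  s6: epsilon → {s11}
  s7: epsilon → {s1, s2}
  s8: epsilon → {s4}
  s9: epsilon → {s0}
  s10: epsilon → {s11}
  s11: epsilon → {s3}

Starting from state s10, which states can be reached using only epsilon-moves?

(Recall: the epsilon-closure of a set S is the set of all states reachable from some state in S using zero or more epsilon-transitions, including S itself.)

{s0, s3, s4, s8, s9, s10, s11}

Start with {s10}.
From s10 via epsilon: add s11.
From s11 via epsilon: add s3.
From s3 via epsilon: add s8, s9.
From s8 via epsilon: add s4.
From s9 via epsilon: add s0.
No new states can be added; the closed set is {s0, s3, s4, s8, s9, s10, s11}.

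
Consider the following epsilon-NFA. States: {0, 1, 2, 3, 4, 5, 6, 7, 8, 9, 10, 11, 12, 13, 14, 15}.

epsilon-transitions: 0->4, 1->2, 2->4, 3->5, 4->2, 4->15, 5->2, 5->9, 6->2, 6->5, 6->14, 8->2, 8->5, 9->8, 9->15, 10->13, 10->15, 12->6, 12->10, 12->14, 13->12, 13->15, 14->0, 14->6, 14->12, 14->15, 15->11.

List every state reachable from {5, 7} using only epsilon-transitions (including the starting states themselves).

{2, 4, 5, 7, 8, 9, 11, 15}

Start with {5, 7}.
From 5 via epsilon: add 2, 9.
From 2 via epsilon: add 4.
From 9 via epsilon: add 8, 15.
From 15 via epsilon: add 11.
No new states can be added; the closed set is {2, 4, 5, 7, 8, 9, 11, 15}.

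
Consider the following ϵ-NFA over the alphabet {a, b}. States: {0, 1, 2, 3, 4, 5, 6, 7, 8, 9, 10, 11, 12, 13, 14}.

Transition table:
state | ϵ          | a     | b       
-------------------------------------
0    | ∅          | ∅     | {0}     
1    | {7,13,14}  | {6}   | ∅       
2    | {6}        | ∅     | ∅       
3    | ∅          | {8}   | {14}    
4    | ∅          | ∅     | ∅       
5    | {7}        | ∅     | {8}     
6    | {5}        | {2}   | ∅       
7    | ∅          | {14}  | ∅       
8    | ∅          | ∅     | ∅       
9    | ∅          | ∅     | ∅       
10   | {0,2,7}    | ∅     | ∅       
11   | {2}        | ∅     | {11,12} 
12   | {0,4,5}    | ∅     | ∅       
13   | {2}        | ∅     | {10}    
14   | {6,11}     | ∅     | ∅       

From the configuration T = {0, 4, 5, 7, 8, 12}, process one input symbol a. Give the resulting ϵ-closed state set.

{2, 5, 6, 7, 11, 14}

7 on a → {14}.
No a-transition from 0, 4, 5, 8, 12.
Union after reading a: {14}.
Now take the ϵ-closure:
From 14 via ϵ: add 6, 11.
From 6 via ϵ: add 5.
From 11 via ϵ: add 2.
From 5 via ϵ: add 7.
No new states can be added; the closed set is {2, 5, 6, 7, 11, 14}.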